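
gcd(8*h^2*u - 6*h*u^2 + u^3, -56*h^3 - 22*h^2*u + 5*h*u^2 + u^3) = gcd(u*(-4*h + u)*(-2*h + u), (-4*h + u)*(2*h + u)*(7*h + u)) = -4*h + u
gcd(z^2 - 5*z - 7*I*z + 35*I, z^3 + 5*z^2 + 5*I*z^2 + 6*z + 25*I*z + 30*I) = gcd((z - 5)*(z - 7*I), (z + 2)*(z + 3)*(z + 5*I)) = 1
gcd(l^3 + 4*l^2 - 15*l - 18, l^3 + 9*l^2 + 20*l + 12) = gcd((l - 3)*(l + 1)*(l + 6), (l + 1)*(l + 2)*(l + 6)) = l^2 + 7*l + 6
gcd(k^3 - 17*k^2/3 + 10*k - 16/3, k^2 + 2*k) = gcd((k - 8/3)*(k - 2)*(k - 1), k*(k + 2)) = 1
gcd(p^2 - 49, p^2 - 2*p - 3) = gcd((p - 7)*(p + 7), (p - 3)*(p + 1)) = 1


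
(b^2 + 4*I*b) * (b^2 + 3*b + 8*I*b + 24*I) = b^4 + 3*b^3 + 12*I*b^3 - 32*b^2 + 36*I*b^2 - 96*b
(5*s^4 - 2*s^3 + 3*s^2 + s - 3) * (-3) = -15*s^4 + 6*s^3 - 9*s^2 - 3*s + 9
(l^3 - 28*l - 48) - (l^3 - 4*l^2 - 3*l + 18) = 4*l^2 - 25*l - 66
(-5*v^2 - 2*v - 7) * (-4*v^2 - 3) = 20*v^4 + 8*v^3 + 43*v^2 + 6*v + 21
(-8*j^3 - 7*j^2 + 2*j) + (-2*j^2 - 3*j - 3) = -8*j^3 - 9*j^2 - j - 3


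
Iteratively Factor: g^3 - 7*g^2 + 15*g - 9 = (g - 3)*(g^2 - 4*g + 3) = (g - 3)^2*(g - 1)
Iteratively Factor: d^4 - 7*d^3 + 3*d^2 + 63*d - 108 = (d - 3)*(d^3 - 4*d^2 - 9*d + 36) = (d - 3)^2*(d^2 - d - 12) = (d - 3)^2*(d + 3)*(d - 4)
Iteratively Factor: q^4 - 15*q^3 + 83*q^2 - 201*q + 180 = (q - 3)*(q^3 - 12*q^2 + 47*q - 60) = (q - 4)*(q - 3)*(q^2 - 8*q + 15) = (q - 5)*(q - 4)*(q - 3)*(q - 3)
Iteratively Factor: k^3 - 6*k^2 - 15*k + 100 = (k + 4)*(k^2 - 10*k + 25) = (k - 5)*(k + 4)*(k - 5)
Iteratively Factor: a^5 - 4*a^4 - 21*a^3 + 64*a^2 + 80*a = (a - 4)*(a^4 - 21*a^2 - 20*a) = a*(a - 4)*(a^3 - 21*a - 20) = a*(a - 5)*(a - 4)*(a^2 + 5*a + 4) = a*(a - 5)*(a - 4)*(a + 1)*(a + 4)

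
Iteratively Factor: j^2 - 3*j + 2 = (j - 2)*(j - 1)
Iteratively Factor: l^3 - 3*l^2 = (l)*(l^2 - 3*l) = l^2*(l - 3)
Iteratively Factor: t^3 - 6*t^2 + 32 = (t + 2)*(t^2 - 8*t + 16) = (t - 4)*(t + 2)*(t - 4)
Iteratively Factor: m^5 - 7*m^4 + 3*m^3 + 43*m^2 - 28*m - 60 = (m - 5)*(m^4 - 2*m^3 - 7*m^2 + 8*m + 12) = (m - 5)*(m + 2)*(m^3 - 4*m^2 + m + 6) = (m - 5)*(m + 1)*(m + 2)*(m^2 - 5*m + 6) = (m - 5)*(m - 2)*(m + 1)*(m + 2)*(m - 3)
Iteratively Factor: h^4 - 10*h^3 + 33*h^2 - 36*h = (h)*(h^3 - 10*h^2 + 33*h - 36) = h*(h - 4)*(h^2 - 6*h + 9) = h*(h - 4)*(h - 3)*(h - 3)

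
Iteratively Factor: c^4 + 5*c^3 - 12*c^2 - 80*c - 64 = (c + 1)*(c^3 + 4*c^2 - 16*c - 64) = (c + 1)*(c + 4)*(c^2 - 16) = (c - 4)*(c + 1)*(c + 4)*(c + 4)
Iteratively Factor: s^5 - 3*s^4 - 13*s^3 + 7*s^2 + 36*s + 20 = (s + 2)*(s^4 - 5*s^3 - 3*s^2 + 13*s + 10) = (s + 1)*(s + 2)*(s^3 - 6*s^2 + 3*s + 10) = (s + 1)^2*(s + 2)*(s^2 - 7*s + 10) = (s - 2)*(s + 1)^2*(s + 2)*(s - 5)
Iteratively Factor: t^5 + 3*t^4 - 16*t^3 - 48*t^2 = (t + 4)*(t^4 - t^3 - 12*t^2) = (t + 3)*(t + 4)*(t^3 - 4*t^2) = (t - 4)*(t + 3)*(t + 4)*(t^2) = t*(t - 4)*(t + 3)*(t + 4)*(t)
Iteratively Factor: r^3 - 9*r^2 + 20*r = (r - 4)*(r^2 - 5*r) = r*(r - 4)*(r - 5)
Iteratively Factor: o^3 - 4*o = (o)*(o^2 - 4) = o*(o + 2)*(o - 2)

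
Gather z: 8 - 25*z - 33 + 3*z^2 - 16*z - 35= 3*z^2 - 41*z - 60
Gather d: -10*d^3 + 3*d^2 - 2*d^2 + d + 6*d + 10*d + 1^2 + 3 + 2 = -10*d^3 + d^2 + 17*d + 6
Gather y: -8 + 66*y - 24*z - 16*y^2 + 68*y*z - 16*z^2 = -16*y^2 + y*(68*z + 66) - 16*z^2 - 24*z - 8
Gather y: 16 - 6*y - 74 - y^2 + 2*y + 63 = -y^2 - 4*y + 5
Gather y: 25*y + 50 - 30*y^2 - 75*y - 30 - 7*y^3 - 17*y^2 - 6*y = -7*y^3 - 47*y^2 - 56*y + 20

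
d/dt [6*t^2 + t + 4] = 12*t + 1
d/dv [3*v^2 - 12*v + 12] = 6*v - 12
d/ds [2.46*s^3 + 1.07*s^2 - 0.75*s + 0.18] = 7.38*s^2 + 2.14*s - 0.75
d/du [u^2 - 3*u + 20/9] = 2*u - 3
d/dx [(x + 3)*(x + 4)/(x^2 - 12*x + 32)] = (-19*x^2 + 40*x + 368)/(x^4 - 24*x^3 + 208*x^2 - 768*x + 1024)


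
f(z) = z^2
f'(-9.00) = -18.00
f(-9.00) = 81.00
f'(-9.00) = -18.00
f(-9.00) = 81.00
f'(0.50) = 1.00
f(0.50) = 0.25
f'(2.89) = 5.78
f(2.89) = 8.35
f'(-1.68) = -3.36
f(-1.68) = 2.82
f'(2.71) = 5.42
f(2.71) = 7.34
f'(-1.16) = -2.32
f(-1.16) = 1.35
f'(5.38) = 10.76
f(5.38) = 28.94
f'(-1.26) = -2.52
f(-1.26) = 1.59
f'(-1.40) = -2.80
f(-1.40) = 1.96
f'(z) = 2*z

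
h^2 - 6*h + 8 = (h - 4)*(h - 2)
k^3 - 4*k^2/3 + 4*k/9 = k*(k - 2/3)^2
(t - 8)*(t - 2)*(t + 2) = t^3 - 8*t^2 - 4*t + 32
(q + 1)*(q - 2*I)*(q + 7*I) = q^3 + q^2 + 5*I*q^2 + 14*q + 5*I*q + 14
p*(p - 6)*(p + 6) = p^3 - 36*p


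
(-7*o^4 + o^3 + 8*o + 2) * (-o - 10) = 7*o^5 + 69*o^4 - 10*o^3 - 8*o^2 - 82*o - 20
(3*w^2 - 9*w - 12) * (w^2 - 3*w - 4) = 3*w^4 - 18*w^3 + 3*w^2 + 72*w + 48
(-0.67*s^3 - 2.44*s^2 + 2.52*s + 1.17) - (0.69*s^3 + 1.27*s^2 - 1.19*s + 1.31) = -1.36*s^3 - 3.71*s^2 + 3.71*s - 0.14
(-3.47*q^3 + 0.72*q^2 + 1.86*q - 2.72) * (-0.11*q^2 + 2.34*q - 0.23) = 0.3817*q^5 - 8.199*q^4 + 2.2783*q^3 + 4.486*q^2 - 6.7926*q + 0.6256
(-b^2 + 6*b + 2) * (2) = -2*b^2 + 12*b + 4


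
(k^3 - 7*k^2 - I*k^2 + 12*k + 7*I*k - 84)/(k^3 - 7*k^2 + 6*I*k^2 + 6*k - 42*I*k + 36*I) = (k^3 + k^2*(-7 - I) + k*(12 + 7*I) - 84)/(k^3 + k^2*(-7 + 6*I) + k*(6 - 42*I) + 36*I)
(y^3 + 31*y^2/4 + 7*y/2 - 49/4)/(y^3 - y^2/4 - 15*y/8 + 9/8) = 2*(4*y^2 + 35*y + 49)/(8*y^2 + 6*y - 9)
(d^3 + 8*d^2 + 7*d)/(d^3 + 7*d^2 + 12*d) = (d^2 + 8*d + 7)/(d^2 + 7*d + 12)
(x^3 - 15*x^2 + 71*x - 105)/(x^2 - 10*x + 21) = x - 5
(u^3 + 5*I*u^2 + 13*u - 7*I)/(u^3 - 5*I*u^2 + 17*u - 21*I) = (u^2 + 6*I*u + 7)/(u^2 - 4*I*u + 21)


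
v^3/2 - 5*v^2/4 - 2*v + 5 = (v/2 + 1)*(v - 5/2)*(v - 2)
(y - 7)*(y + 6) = y^2 - y - 42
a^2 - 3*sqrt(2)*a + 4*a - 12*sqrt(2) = (a + 4)*(a - 3*sqrt(2))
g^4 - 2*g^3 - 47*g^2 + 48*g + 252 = (g - 7)*(g - 3)*(g + 2)*(g + 6)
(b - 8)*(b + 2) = b^2 - 6*b - 16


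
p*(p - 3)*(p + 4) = p^3 + p^2 - 12*p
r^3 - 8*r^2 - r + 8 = (r - 8)*(r - 1)*(r + 1)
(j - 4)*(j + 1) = j^2 - 3*j - 4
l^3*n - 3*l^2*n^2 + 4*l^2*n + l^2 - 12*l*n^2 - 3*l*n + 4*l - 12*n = (l + 4)*(l - 3*n)*(l*n + 1)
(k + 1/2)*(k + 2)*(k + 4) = k^3 + 13*k^2/2 + 11*k + 4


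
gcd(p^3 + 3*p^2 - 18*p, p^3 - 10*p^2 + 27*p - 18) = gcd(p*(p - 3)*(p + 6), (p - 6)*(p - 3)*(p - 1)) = p - 3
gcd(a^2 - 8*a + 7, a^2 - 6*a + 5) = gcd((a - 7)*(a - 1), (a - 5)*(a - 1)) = a - 1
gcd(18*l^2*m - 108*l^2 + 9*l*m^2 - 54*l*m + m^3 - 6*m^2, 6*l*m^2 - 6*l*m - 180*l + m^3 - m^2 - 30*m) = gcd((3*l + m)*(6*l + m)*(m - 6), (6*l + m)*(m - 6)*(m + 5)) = 6*l*m - 36*l + m^2 - 6*m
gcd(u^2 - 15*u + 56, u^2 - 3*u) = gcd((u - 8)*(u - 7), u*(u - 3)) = 1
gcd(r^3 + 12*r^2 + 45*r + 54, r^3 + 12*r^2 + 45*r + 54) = r^3 + 12*r^2 + 45*r + 54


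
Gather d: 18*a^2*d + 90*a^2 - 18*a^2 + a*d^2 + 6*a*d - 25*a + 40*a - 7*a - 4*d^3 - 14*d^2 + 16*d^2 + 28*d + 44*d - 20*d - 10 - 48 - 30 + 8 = 72*a^2 + 8*a - 4*d^3 + d^2*(a + 2) + d*(18*a^2 + 6*a + 52) - 80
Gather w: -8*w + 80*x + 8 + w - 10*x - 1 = -7*w + 70*x + 7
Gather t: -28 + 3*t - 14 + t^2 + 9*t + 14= t^2 + 12*t - 28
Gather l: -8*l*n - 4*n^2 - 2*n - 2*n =-8*l*n - 4*n^2 - 4*n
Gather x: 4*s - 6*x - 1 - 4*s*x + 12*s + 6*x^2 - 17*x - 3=16*s + 6*x^2 + x*(-4*s - 23) - 4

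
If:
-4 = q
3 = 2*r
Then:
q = -4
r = 3/2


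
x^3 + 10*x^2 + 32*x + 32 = (x + 2)*(x + 4)^2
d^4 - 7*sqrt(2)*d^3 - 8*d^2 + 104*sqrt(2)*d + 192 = (d - 6*sqrt(2))*(d - 4*sqrt(2))*(d + sqrt(2))*(d + 2*sqrt(2))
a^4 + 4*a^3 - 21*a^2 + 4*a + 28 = (a - 2)^2*(a + 1)*(a + 7)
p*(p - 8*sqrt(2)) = p^2 - 8*sqrt(2)*p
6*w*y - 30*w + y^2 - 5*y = (6*w + y)*(y - 5)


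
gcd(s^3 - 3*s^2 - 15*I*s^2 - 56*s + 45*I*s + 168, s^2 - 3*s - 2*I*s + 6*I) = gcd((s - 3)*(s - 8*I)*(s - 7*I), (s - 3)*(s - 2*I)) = s - 3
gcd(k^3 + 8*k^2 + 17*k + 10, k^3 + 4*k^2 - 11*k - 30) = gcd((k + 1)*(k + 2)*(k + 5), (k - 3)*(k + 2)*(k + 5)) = k^2 + 7*k + 10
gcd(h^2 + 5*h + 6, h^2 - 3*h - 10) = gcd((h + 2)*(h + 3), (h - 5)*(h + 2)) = h + 2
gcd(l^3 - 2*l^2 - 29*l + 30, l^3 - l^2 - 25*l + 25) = l^2 + 4*l - 5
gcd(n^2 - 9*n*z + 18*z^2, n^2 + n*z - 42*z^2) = -n + 6*z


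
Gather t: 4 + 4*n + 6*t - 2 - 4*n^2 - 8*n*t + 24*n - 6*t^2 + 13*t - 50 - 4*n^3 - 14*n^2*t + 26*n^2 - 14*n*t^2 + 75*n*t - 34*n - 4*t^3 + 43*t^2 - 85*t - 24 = -4*n^3 + 22*n^2 - 6*n - 4*t^3 + t^2*(37 - 14*n) + t*(-14*n^2 + 67*n - 66) - 72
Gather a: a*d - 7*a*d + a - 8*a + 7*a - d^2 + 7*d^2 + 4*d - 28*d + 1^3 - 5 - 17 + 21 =-6*a*d + 6*d^2 - 24*d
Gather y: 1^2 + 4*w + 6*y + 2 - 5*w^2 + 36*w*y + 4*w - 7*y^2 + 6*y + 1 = -5*w^2 + 8*w - 7*y^2 + y*(36*w + 12) + 4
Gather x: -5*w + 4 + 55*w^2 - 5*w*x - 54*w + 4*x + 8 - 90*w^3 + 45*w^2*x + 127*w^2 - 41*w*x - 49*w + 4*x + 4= -90*w^3 + 182*w^2 - 108*w + x*(45*w^2 - 46*w + 8) + 16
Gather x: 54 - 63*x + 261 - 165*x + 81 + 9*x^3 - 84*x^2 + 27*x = 9*x^3 - 84*x^2 - 201*x + 396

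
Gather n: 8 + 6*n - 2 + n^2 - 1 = n^2 + 6*n + 5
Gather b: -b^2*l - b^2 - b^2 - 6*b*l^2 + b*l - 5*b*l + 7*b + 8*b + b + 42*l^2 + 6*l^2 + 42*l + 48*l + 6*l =b^2*(-l - 2) + b*(-6*l^2 - 4*l + 16) + 48*l^2 + 96*l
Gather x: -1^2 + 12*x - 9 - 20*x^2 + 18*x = -20*x^2 + 30*x - 10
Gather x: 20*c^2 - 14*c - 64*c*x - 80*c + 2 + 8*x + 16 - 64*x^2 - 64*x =20*c^2 - 94*c - 64*x^2 + x*(-64*c - 56) + 18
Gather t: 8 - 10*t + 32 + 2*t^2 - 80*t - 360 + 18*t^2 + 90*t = 20*t^2 - 320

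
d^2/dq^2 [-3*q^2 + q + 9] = -6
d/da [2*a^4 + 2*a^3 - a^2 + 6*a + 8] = 8*a^3 + 6*a^2 - 2*a + 6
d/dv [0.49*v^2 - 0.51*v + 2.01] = 0.98*v - 0.51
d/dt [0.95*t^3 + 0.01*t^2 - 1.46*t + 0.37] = 2.85*t^2 + 0.02*t - 1.46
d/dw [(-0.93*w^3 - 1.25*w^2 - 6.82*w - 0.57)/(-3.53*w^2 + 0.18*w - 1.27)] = (3.2829*w^4 - 0.3348*w^3 - 20.7563*w^2 - 0.8492*w + 8.764)/(12.4609*w^4 - 1.2708*w^3 + 8.9986*w^2 - 0.4572*w + 1.6129)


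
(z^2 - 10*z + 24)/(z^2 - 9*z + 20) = (z - 6)/(z - 5)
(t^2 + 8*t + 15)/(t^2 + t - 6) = (t + 5)/(t - 2)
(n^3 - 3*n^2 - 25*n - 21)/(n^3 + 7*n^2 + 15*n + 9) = (n - 7)/(n + 3)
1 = 1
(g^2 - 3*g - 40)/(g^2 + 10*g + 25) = (g - 8)/(g + 5)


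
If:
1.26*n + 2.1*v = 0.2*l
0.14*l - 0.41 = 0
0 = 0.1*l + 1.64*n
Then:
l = 2.93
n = -0.18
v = 0.39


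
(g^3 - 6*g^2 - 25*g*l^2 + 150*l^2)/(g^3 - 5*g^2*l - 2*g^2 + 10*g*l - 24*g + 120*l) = (g + 5*l)/(g + 4)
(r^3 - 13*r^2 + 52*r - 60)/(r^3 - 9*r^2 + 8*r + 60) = (r - 2)/(r + 2)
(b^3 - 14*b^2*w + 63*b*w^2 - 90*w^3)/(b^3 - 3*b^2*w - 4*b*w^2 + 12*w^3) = (-b^2 + 11*b*w - 30*w^2)/(-b^2 + 4*w^2)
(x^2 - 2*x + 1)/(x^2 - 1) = (x - 1)/(x + 1)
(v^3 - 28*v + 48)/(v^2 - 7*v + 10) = (v^2 + 2*v - 24)/(v - 5)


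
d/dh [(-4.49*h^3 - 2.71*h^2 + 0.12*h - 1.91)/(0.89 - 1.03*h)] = (9.2494*h^3 - 9.197*h^2 - 4.8238*h - 1.8605)/(1.0609*h^2 - 1.8334*h + 0.7921)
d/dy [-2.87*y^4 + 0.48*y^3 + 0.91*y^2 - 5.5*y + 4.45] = -11.48*y^3 + 1.44*y^2 + 1.82*y - 5.5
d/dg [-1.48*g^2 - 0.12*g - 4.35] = -2.96*g - 0.12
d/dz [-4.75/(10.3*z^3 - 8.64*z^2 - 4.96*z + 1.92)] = (146.775*z^2 - 82.08*z - 23.56)/(10.3*z^3 - 8.64*z^2 - 4.96*z + 1.92)^2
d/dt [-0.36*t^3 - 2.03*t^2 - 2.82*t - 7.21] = -1.08*t^2 - 4.06*t - 2.82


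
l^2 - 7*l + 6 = (l - 6)*(l - 1)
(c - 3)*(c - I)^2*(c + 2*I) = c^4 - 3*c^3 + 3*c^2 - 9*c - 2*I*c + 6*I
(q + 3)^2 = q^2 + 6*q + 9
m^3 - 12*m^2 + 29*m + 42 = (m - 7)*(m - 6)*(m + 1)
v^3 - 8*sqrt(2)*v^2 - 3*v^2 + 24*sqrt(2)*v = v*(v - 3)*(v - 8*sqrt(2))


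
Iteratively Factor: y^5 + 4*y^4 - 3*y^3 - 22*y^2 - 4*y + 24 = (y + 2)*(y^4 + 2*y^3 - 7*y^2 - 8*y + 12) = (y - 2)*(y + 2)*(y^3 + 4*y^2 + y - 6) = (y - 2)*(y + 2)^2*(y^2 + 2*y - 3) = (y - 2)*(y + 2)^2*(y + 3)*(y - 1)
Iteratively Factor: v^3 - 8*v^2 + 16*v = (v - 4)*(v^2 - 4*v) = v*(v - 4)*(v - 4)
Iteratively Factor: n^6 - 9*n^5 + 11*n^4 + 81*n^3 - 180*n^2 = (n + 3)*(n^5 - 12*n^4 + 47*n^3 - 60*n^2) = (n - 5)*(n + 3)*(n^4 - 7*n^3 + 12*n^2) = (n - 5)*(n - 3)*(n + 3)*(n^3 - 4*n^2) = (n - 5)*(n - 4)*(n - 3)*(n + 3)*(n^2) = n*(n - 5)*(n - 4)*(n - 3)*(n + 3)*(n)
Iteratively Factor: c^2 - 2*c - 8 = (c - 4)*(c + 2)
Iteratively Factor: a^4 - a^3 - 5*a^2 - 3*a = (a - 3)*(a^3 + 2*a^2 + a) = a*(a - 3)*(a^2 + 2*a + 1) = a*(a - 3)*(a + 1)*(a + 1)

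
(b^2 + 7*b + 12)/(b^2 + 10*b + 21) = (b + 4)/(b + 7)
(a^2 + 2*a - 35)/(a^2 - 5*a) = (a + 7)/a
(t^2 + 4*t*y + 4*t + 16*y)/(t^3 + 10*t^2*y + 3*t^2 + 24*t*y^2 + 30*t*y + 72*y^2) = (t + 4)/(t^2 + 6*t*y + 3*t + 18*y)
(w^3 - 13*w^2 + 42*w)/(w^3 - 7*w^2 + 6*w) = (w - 7)/(w - 1)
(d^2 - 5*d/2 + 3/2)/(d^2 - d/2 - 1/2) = (2*d - 3)/(2*d + 1)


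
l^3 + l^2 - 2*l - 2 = (l + 1)*(l - sqrt(2))*(l + sqrt(2))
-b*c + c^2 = c*(-b + c)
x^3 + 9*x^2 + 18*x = x*(x + 3)*(x + 6)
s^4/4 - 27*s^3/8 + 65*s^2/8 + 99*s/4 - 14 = (s/4 + 1/2)*(s - 8)*(s - 7)*(s - 1/2)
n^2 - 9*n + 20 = (n - 5)*(n - 4)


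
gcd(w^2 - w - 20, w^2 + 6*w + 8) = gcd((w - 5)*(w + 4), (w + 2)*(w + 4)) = w + 4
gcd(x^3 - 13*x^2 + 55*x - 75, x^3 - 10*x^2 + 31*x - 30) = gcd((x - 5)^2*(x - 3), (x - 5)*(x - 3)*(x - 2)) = x^2 - 8*x + 15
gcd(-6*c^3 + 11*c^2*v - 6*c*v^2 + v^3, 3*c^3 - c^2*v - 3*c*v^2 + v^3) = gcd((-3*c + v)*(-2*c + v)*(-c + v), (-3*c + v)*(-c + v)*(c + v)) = 3*c^2 - 4*c*v + v^2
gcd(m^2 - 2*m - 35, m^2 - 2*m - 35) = m^2 - 2*m - 35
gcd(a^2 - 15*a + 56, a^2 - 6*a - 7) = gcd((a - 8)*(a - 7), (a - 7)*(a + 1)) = a - 7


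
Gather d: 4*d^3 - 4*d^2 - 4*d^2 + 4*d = 4*d^3 - 8*d^2 + 4*d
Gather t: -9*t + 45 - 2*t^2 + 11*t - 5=-2*t^2 + 2*t + 40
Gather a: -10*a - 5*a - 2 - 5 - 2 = -15*a - 9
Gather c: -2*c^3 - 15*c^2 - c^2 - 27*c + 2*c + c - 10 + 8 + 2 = -2*c^3 - 16*c^2 - 24*c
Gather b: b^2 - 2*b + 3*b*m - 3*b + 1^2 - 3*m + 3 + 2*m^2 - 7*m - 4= b^2 + b*(3*m - 5) + 2*m^2 - 10*m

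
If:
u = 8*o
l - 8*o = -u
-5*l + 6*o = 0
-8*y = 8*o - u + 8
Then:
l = 0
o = 0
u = 0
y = -1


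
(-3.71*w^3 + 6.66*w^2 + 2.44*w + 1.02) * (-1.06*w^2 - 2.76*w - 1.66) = 3.9326*w^5 + 3.18*w^4 - 14.8094*w^3 - 18.8712*w^2 - 6.8656*w - 1.6932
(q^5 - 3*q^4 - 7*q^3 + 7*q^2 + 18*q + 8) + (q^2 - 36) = q^5 - 3*q^4 - 7*q^3 + 8*q^2 + 18*q - 28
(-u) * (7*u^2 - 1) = -7*u^3 + u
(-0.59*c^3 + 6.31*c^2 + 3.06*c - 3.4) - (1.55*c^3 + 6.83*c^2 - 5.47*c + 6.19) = -2.14*c^3 - 0.52*c^2 + 8.53*c - 9.59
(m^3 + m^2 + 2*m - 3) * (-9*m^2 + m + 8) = -9*m^5 - 8*m^4 - 9*m^3 + 37*m^2 + 13*m - 24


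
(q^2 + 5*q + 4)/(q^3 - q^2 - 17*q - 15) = (q + 4)/(q^2 - 2*q - 15)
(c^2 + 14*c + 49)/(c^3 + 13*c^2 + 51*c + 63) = (c + 7)/(c^2 + 6*c + 9)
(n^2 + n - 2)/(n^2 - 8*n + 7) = (n + 2)/(n - 7)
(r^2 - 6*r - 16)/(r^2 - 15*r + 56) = (r + 2)/(r - 7)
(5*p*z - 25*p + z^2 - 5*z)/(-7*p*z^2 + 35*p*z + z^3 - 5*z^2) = (5*p + z)/(z*(-7*p + z))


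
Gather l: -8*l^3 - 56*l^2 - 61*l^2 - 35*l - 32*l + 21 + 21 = -8*l^3 - 117*l^2 - 67*l + 42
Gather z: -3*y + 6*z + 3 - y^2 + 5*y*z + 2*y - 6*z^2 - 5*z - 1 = -y^2 - y - 6*z^2 + z*(5*y + 1) + 2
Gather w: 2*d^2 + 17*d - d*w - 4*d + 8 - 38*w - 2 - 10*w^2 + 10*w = 2*d^2 + 13*d - 10*w^2 + w*(-d - 28) + 6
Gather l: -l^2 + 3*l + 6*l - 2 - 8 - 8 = -l^2 + 9*l - 18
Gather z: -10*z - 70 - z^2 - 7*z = -z^2 - 17*z - 70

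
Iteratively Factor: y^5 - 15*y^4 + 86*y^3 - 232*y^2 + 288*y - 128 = (y - 4)*(y^4 - 11*y^3 + 42*y^2 - 64*y + 32) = (y - 4)*(y - 1)*(y^3 - 10*y^2 + 32*y - 32) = (y - 4)^2*(y - 1)*(y^2 - 6*y + 8) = (y - 4)^3*(y - 1)*(y - 2)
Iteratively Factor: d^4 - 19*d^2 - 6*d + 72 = (d + 3)*(d^3 - 3*d^2 - 10*d + 24) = (d + 3)^2*(d^2 - 6*d + 8) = (d - 4)*(d + 3)^2*(d - 2)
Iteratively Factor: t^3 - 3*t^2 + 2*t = (t - 1)*(t^2 - 2*t) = (t - 2)*(t - 1)*(t)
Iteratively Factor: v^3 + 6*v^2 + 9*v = (v)*(v^2 + 6*v + 9) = v*(v + 3)*(v + 3)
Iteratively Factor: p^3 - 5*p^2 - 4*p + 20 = (p + 2)*(p^2 - 7*p + 10) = (p - 2)*(p + 2)*(p - 5)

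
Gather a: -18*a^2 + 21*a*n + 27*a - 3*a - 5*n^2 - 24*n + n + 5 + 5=-18*a^2 + a*(21*n + 24) - 5*n^2 - 23*n + 10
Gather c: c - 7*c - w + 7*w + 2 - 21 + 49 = -6*c + 6*w + 30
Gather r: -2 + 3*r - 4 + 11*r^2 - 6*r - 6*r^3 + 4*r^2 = -6*r^3 + 15*r^2 - 3*r - 6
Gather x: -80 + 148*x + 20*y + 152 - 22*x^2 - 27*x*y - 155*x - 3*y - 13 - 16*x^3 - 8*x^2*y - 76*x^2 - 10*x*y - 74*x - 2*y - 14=-16*x^3 + x^2*(-8*y - 98) + x*(-37*y - 81) + 15*y + 45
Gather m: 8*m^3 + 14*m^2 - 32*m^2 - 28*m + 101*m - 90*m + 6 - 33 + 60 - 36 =8*m^3 - 18*m^2 - 17*m - 3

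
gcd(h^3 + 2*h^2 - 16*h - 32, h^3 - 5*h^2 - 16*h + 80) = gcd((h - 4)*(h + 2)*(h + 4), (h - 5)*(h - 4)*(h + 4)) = h^2 - 16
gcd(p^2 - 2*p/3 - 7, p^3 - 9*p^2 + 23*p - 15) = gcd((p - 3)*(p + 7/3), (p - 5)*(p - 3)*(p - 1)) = p - 3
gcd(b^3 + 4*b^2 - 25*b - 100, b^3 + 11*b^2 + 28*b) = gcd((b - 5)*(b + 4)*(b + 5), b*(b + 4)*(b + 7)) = b + 4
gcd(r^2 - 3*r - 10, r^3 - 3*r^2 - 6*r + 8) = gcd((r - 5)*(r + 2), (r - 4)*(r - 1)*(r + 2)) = r + 2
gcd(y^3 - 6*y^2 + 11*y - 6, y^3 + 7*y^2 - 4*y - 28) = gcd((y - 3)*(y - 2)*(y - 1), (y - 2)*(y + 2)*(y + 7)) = y - 2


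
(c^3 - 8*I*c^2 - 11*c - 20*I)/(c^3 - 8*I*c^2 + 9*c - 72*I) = (c^3 - 8*I*c^2 - 11*c - 20*I)/(c^3 - 8*I*c^2 + 9*c - 72*I)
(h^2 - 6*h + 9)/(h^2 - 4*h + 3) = (h - 3)/(h - 1)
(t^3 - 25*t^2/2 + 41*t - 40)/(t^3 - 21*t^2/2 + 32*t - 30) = (t - 8)/(t - 6)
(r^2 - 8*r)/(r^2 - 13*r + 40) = r/(r - 5)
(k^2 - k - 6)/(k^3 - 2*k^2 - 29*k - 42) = (k - 3)/(k^2 - 4*k - 21)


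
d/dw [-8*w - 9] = -8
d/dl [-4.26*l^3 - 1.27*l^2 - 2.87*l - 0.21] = -12.78*l^2 - 2.54*l - 2.87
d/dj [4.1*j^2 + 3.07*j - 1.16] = 8.2*j + 3.07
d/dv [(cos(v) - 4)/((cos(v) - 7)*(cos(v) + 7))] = (cos(v)^2 - 8*cos(v) + 49)*sin(v)/((cos(v) - 7)^2*(cos(v) + 7)^2)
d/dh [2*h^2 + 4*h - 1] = 4*h + 4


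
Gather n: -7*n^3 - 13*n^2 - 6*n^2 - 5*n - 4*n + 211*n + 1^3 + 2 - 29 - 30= -7*n^3 - 19*n^2 + 202*n - 56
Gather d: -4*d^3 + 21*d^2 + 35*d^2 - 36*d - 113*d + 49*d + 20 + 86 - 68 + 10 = -4*d^3 + 56*d^2 - 100*d + 48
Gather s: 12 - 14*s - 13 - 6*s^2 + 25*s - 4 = -6*s^2 + 11*s - 5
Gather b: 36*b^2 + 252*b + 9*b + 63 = 36*b^2 + 261*b + 63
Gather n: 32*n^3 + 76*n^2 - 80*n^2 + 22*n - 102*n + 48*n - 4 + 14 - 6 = 32*n^3 - 4*n^2 - 32*n + 4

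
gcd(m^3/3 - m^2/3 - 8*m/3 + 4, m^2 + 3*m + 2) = 1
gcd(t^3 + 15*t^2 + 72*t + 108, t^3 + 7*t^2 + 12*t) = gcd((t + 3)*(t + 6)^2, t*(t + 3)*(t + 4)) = t + 3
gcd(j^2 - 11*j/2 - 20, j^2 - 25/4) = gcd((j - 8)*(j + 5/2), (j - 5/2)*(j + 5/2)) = j + 5/2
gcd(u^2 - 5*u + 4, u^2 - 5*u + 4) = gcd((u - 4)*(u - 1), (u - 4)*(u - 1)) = u^2 - 5*u + 4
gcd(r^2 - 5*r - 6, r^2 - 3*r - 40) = 1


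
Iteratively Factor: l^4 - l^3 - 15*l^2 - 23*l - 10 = (l + 1)*(l^3 - 2*l^2 - 13*l - 10) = (l + 1)^2*(l^2 - 3*l - 10) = (l - 5)*(l + 1)^2*(l + 2)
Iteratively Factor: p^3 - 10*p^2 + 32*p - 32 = (p - 4)*(p^2 - 6*p + 8) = (p - 4)^2*(p - 2)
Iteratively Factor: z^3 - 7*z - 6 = (z + 1)*(z^2 - z - 6) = (z + 1)*(z + 2)*(z - 3)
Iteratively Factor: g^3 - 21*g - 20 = (g + 1)*(g^2 - g - 20) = (g + 1)*(g + 4)*(g - 5)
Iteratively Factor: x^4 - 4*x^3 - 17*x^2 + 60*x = (x - 3)*(x^3 - x^2 - 20*x) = (x - 3)*(x + 4)*(x^2 - 5*x) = x*(x - 3)*(x + 4)*(x - 5)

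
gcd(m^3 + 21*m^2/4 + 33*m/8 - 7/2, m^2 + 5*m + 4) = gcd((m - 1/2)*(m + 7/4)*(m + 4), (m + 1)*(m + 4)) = m + 4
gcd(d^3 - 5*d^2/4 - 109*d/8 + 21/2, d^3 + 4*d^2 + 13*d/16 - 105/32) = d^2 + 11*d/4 - 21/8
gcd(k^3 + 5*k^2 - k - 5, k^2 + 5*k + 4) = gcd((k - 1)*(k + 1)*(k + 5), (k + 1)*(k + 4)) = k + 1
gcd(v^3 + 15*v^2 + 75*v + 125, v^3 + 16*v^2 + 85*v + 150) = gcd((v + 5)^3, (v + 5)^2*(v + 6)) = v^2 + 10*v + 25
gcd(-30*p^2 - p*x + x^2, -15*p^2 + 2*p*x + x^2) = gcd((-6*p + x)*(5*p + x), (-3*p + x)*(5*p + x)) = 5*p + x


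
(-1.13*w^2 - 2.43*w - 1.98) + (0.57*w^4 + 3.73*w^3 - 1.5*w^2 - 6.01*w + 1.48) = 0.57*w^4 + 3.73*w^3 - 2.63*w^2 - 8.44*w - 0.5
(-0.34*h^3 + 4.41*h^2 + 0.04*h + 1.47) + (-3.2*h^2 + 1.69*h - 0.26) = -0.34*h^3 + 1.21*h^2 + 1.73*h + 1.21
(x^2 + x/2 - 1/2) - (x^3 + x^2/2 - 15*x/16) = -x^3 + x^2/2 + 23*x/16 - 1/2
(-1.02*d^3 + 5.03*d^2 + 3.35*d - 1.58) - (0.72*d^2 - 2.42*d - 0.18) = -1.02*d^3 + 4.31*d^2 + 5.77*d - 1.4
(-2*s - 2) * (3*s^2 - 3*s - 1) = -6*s^3 + 8*s + 2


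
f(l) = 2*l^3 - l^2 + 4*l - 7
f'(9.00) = 472.00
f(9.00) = 1406.00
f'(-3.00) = 64.00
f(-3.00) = -82.00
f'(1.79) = 19.64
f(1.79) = 8.43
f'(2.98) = 51.32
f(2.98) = 48.97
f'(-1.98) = 31.48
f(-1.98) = -34.37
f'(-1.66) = 23.85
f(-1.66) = -25.54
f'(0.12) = 3.85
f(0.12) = -6.53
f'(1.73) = 18.50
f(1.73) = 7.28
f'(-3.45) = 82.32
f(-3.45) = -114.83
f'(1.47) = 14.03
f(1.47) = 3.07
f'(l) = 6*l^2 - 2*l + 4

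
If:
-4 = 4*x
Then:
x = -1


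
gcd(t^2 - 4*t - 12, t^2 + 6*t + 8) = t + 2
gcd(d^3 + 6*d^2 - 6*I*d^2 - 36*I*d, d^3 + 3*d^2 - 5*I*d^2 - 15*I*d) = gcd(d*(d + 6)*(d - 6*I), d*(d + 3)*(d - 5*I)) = d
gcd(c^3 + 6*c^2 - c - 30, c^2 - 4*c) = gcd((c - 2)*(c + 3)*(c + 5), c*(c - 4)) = 1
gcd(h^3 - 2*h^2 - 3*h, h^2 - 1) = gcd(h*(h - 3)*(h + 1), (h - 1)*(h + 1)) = h + 1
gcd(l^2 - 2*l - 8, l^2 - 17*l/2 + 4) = 1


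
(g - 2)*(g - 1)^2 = g^3 - 4*g^2 + 5*g - 2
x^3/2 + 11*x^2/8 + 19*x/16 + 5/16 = (x/2 + 1/4)*(x + 1)*(x + 5/4)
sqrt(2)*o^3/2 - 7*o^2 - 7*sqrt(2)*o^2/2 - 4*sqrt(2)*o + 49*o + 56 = (o - 8)*(o - 7*sqrt(2))*(sqrt(2)*o/2 + sqrt(2)/2)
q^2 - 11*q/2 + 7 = (q - 7/2)*(q - 2)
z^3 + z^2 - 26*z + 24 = (z - 4)*(z - 1)*(z + 6)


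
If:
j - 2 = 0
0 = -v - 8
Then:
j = 2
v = -8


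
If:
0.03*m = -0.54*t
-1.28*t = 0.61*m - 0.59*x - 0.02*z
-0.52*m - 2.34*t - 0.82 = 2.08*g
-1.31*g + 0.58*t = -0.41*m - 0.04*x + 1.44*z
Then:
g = -0.409514823884441*z - 0.247500335785517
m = 2.18407906071702*z - 0.782562311708014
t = 0.0434756839837786 - 0.12133772559539*z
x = 1.96097616656827*z - 0.714769719733309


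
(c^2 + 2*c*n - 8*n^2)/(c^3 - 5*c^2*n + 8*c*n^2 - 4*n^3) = (c + 4*n)/(c^2 - 3*c*n + 2*n^2)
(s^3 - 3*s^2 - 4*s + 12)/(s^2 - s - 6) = s - 2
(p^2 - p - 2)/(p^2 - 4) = (p + 1)/(p + 2)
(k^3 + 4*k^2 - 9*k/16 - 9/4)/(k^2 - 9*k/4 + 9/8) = (4*k^2 + 19*k + 12)/(2*(2*k - 3))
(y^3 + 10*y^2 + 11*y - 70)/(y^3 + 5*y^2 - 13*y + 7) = (y^2 + 3*y - 10)/(y^2 - 2*y + 1)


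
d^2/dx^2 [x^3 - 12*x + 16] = 6*x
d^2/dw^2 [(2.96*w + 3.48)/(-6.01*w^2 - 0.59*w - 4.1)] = (-(2.96*w + 3.48)*(12.02*w + 0.59)*(24.04*w + 1.18) + (106.7376*w + 45.3224)*(6.01*w^2 + 0.59*w + 4.1))/(6.01*w^2 + 0.59*w + 4.1)^3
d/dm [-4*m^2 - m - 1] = -8*m - 1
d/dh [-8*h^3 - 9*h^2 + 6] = 6*h*(-4*h - 3)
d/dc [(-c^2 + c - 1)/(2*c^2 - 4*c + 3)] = (2*c^2 - 2*c - 1)/(4*c^4 - 16*c^3 + 28*c^2 - 24*c + 9)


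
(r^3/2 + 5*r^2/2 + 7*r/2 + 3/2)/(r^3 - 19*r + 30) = (r^3 + 5*r^2 + 7*r + 3)/(2*(r^3 - 19*r + 30))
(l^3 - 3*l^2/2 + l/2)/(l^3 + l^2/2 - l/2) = (l - 1)/(l + 1)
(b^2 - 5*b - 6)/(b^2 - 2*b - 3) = (b - 6)/(b - 3)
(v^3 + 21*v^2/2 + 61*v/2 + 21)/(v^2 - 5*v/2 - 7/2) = (2*v^2 + 19*v + 42)/(2*v - 7)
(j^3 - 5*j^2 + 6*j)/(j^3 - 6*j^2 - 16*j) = (-j^2 + 5*j - 6)/(-j^2 + 6*j + 16)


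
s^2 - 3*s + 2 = (s - 2)*(s - 1)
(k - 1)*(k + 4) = k^2 + 3*k - 4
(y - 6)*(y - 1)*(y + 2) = y^3 - 5*y^2 - 8*y + 12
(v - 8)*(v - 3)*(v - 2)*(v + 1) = v^4 - 12*v^3 + 33*v^2 - 2*v - 48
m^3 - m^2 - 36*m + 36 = (m - 6)*(m - 1)*(m + 6)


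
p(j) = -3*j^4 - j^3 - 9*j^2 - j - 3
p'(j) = -12*j^3 - 3*j^2 - 18*j - 1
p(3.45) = -579.64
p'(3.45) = -591.57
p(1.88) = -80.81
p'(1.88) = -125.18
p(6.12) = -4783.93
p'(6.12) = -2974.17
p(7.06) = -8263.70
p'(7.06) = -4500.36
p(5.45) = -3084.37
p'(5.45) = -2130.75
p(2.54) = -204.86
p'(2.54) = -262.72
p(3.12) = -408.38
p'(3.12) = -450.82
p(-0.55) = -5.28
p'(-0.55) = 9.99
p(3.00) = -357.00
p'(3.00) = -406.00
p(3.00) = -357.00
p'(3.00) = -406.00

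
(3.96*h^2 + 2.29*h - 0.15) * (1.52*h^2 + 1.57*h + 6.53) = 6.0192*h^4 + 9.698*h^3 + 29.2261*h^2 + 14.7182*h - 0.9795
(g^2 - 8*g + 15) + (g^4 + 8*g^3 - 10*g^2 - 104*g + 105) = g^4 + 8*g^3 - 9*g^2 - 112*g + 120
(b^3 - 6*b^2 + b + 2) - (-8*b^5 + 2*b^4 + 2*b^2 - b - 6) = 8*b^5 - 2*b^4 + b^3 - 8*b^2 + 2*b + 8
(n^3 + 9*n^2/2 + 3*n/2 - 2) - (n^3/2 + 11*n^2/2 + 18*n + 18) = n^3/2 - n^2 - 33*n/2 - 20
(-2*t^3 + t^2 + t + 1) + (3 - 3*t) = -2*t^3 + t^2 - 2*t + 4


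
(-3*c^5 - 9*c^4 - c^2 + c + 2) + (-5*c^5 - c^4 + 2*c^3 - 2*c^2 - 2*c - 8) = -8*c^5 - 10*c^4 + 2*c^3 - 3*c^2 - c - 6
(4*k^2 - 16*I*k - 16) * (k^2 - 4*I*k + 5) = 4*k^4 - 32*I*k^3 - 60*k^2 - 16*I*k - 80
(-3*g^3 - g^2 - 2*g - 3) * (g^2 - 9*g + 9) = -3*g^5 + 26*g^4 - 20*g^3 + 6*g^2 + 9*g - 27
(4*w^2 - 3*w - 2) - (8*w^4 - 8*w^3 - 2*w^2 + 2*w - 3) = -8*w^4 + 8*w^3 + 6*w^2 - 5*w + 1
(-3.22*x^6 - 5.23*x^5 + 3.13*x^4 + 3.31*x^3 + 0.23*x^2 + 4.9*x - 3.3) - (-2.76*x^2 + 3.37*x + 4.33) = -3.22*x^6 - 5.23*x^5 + 3.13*x^4 + 3.31*x^3 + 2.99*x^2 + 1.53*x - 7.63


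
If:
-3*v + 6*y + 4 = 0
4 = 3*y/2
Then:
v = 20/3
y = 8/3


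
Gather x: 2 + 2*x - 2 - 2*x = 0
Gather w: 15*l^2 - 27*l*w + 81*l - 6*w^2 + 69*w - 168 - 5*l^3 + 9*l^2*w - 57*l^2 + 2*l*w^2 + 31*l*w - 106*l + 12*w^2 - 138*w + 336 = -5*l^3 - 42*l^2 - 25*l + w^2*(2*l + 6) + w*(9*l^2 + 4*l - 69) + 168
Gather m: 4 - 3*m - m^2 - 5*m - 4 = -m^2 - 8*m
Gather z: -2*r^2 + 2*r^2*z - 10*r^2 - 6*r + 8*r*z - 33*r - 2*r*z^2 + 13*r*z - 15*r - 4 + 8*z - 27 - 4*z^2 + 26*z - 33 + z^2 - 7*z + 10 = -12*r^2 - 54*r + z^2*(-2*r - 3) + z*(2*r^2 + 21*r + 27) - 54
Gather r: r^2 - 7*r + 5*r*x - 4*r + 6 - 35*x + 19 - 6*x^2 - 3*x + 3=r^2 + r*(5*x - 11) - 6*x^2 - 38*x + 28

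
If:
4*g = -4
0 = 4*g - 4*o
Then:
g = -1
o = -1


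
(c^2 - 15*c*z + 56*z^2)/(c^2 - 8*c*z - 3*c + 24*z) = (c - 7*z)/(c - 3)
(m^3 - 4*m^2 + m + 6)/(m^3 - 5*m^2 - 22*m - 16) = (m^2 - 5*m + 6)/(m^2 - 6*m - 16)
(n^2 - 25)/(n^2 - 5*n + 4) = (n^2 - 25)/(n^2 - 5*n + 4)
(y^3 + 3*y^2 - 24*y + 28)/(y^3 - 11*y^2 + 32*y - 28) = (y + 7)/(y - 7)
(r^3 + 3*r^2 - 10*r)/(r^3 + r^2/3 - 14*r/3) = 3*(r + 5)/(3*r + 7)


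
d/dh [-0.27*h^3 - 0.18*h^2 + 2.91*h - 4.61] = -0.81*h^2 - 0.36*h + 2.91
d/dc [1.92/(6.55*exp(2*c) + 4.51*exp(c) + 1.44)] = (-25.152*exp(c) - 8.6592)*exp(c)/(6.55*exp(2*c) + 4.51*exp(c) + 1.44)^2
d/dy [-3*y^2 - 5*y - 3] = -6*y - 5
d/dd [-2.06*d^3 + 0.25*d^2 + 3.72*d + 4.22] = -6.18*d^2 + 0.5*d + 3.72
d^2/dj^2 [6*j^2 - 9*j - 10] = 12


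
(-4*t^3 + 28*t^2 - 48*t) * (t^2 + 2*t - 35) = -4*t^5 + 20*t^4 + 148*t^3 - 1076*t^2 + 1680*t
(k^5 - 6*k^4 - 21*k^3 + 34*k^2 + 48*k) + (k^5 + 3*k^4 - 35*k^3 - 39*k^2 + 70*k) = 2*k^5 - 3*k^4 - 56*k^3 - 5*k^2 + 118*k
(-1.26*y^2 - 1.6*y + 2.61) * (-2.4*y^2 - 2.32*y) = 3.024*y^4 + 6.7632*y^3 - 2.552*y^2 - 6.0552*y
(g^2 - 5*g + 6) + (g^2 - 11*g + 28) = 2*g^2 - 16*g + 34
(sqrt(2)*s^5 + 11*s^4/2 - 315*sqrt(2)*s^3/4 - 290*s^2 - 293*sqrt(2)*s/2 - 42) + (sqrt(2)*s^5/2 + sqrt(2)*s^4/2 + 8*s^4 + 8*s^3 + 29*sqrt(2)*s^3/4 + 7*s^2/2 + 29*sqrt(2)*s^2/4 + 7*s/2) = 3*sqrt(2)*s^5/2 + sqrt(2)*s^4/2 + 27*s^4/2 - 143*sqrt(2)*s^3/2 + 8*s^3 - 573*s^2/2 + 29*sqrt(2)*s^2/4 - 293*sqrt(2)*s/2 + 7*s/2 - 42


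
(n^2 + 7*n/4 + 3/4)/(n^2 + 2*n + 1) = (n + 3/4)/(n + 1)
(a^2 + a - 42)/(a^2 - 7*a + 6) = (a + 7)/(a - 1)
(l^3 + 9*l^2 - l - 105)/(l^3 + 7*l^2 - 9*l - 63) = (l + 5)/(l + 3)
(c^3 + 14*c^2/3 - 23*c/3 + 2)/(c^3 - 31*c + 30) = (c - 1/3)/(c - 5)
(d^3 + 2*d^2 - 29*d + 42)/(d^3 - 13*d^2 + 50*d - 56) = (d^2 + 4*d - 21)/(d^2 - 11*d + 28)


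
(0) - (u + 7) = -u - 7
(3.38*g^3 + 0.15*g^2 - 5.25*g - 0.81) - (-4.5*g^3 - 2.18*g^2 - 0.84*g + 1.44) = 7.88*g^3 + 2.33*g^2 - 4.41*g - 2.25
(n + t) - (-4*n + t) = 5*n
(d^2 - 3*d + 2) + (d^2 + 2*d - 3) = 2*d^2 - d - 1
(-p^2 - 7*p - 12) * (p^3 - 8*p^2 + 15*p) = -p^5 + p^4 + 29*p^3 - 9*p^2 - 180*p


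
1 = 1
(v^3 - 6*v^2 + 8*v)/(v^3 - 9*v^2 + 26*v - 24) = v/(v - 3)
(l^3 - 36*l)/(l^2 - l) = (l^2 - 36)/(l - 1)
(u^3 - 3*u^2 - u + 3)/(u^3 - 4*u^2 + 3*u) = (u + 1)/u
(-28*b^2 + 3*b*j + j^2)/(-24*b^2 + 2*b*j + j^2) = (7*b + j)/(6*b + j)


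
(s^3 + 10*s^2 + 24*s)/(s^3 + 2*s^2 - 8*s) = (s + 6)/(s - 2)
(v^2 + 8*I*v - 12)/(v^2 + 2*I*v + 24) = (v + 2*I)/(v - 4*I)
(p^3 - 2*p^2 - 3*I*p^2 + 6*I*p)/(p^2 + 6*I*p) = (p^2 - 2*p - 3*I*p + 6*I)/(p + 6*I)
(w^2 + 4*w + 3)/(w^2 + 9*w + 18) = (w + 1)/(w + 6)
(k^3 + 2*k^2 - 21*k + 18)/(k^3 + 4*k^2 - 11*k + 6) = (k - 3)/(k - 1)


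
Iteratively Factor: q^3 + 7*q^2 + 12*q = (q)*(q^2 + 7*q + 12) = q*(q + 3)*(q + 4)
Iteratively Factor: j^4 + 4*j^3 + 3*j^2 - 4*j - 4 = (j + 2)*(j^3 + 2*j^2 - j - 2) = (j + 2)^2*(j^2 - 1) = (j - 1)*(j + 2)^2*(j + 1)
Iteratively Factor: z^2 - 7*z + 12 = (z - 3)*(z - 4)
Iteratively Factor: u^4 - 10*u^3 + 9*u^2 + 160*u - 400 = (u - 5)*(u^3 - 5*u^2 - 16*u + 80) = (u - 5)^2*(u^2 - 16) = (u - 5)^2*(u - 4)*(u + 4)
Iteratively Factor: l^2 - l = (l)*(l - 1)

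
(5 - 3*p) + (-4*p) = 5 - 7*p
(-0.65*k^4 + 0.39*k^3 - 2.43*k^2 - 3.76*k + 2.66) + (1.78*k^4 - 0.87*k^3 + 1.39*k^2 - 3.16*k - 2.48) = 1.13*k^4 - 0.48*k^3 - 1.04*k^2 - 6.92*k + 0.18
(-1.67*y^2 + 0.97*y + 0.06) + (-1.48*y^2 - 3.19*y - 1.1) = -3.15*y^2 - 2.22*y - 1.04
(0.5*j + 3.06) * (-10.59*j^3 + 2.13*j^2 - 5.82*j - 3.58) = -5.295*j^4 - 31.3404*j^3 + 3.6078*j^2 - 19.5992*j - 10.9548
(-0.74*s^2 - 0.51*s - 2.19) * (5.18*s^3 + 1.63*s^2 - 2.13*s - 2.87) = -3.8332*s^5 - 3.848*s^4 - 10.5993*s^3 - 0.359599999999999*s^2 + 6.1284*s + 6.2853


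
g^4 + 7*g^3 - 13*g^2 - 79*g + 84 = (g - 3)*(g - 1)*(g + 4)*(g + 7)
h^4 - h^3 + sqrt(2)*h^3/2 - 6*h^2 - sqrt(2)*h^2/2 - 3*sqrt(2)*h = h*(h - 3)*(h + 2)*(h + sqrt(2)/2)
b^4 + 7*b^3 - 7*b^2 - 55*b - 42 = (b - 3)*(b + 1)*(b + 2)*(b + 7)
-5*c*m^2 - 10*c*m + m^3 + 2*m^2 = m*(-5*c + m)*(m + 2)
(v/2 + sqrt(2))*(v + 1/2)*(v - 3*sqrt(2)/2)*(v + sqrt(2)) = v^4/2 + v^3/4 + 3*sqrt(2)*v^3/4 - 5*v^2/2 + 3*sqrt(2)*v^2/8 - 3*sqrt(2)*v - 5*v/4 - 3*sqrt(2)/2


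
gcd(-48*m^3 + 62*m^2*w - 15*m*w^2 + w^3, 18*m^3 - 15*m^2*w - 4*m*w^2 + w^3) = 6*m^2 - 7*m*w + w^2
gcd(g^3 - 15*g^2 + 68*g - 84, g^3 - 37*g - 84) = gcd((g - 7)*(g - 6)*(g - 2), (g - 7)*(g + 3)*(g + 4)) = g - 7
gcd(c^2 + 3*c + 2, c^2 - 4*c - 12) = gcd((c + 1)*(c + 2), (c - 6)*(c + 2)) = c + 2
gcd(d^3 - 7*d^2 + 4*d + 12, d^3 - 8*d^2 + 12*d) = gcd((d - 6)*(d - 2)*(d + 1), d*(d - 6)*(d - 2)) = d^2 - 8*d + 12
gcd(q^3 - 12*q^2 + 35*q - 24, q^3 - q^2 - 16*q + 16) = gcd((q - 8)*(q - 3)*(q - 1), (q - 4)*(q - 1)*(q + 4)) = q - 1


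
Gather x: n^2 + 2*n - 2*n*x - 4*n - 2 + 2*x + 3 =n^2 - 2*n + x*(2 - 2*n) + 1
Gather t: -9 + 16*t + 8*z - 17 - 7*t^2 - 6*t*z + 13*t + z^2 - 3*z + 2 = -7*t^2 + t*(29 - 6*z) + z^2 + 5*z - 24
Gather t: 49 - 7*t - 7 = 42 - 7*t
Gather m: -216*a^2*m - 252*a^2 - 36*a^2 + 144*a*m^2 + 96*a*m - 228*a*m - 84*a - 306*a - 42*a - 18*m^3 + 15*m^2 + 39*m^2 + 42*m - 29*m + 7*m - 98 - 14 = -288*a^2 - 432*a - 18*m^3 + m^2*(144*a + 54) + m*(-216*a^2 - 132*a + 20) - 112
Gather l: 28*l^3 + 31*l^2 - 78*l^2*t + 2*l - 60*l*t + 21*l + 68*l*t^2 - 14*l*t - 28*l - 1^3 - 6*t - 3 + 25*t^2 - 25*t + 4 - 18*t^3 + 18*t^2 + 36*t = 28*l^3 + l^2*(31 - 78*t) + l*(68*t^2 - 74*t - 5) - 18*t^3 + 43*t^2 + 5*t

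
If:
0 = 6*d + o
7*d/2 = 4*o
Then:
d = 0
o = 0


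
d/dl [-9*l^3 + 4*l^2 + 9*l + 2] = -27*l^2 + 8*l + 9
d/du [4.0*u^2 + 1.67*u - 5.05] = 8.0*u + 1.67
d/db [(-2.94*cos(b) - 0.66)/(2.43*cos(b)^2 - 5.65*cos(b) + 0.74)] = (-7.1442*cos(b)^2 - 3.2076*cos(b) + 5.9046)*sin(b)/(5.9049*cos(b)^4 - 27.459*cos(b)^3 + 35.5189*cos(b)^2 - 8.362*cos(b) + 0.5476)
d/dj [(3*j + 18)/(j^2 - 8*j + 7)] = 3*(j^2 - 8*j - 2*(j - 4)*(j + 6) + 7)/(j^2 - 8*j + 7)^2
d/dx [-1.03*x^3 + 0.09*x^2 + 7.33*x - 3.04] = -3.09*x^2 + 0.18*x + 7.33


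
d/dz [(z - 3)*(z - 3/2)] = 2*z - 9/2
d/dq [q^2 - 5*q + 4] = 2*q - 5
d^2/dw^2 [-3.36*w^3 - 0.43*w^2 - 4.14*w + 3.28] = -20.16*w - 0.86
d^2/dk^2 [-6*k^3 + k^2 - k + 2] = 2 - 36*k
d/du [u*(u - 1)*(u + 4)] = 3*u^2 + 6*u - 4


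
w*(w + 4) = w^2 + 4*w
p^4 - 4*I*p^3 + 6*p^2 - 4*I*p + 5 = (p - 5*I)*(p - I)*(p + I)^2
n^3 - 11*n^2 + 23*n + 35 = (n - 7)*(n - 5)*(n + 1)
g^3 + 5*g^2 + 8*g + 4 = (g + 1)*(g + 2)^2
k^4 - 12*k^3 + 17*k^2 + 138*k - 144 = (k - 8)*(k - 6)*(k - 1)*(k + 3)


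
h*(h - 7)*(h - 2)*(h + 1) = h^4 - 8*h^3 + 5*h^2 + 14*h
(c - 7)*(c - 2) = c^2 - 9*c + 14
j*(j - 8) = j^2 - 8*j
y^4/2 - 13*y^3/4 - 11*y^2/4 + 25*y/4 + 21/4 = (y/2 + 1/2)*(y - 7)*(y - 3/2)*(y + 1)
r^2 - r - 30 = (r - 6)*(r + 5)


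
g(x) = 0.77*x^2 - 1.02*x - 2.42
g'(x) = 1.54*x - 1.02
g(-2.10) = 3.12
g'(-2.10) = -4.25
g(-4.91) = 21.15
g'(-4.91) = -8.58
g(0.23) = -2.61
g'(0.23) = -0.67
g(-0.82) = -1.07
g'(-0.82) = -2.28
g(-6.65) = 38.41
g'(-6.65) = -11.26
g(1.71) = -1.91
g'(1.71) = 1.61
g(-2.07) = 2.99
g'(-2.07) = -4.21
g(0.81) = -2.74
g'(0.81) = 0.23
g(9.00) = 50.77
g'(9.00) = 12.84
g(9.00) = 50.77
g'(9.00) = 12.84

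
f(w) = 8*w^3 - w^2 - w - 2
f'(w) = 24*w^2 - 2*w - 1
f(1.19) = 8.88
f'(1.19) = 30.61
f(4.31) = 615.62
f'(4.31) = 436.21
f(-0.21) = -1.91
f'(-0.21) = 0.48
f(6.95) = 2628.37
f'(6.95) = 1144.36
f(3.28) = 266.26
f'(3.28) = 250.64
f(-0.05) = -1.95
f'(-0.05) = -0.84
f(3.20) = 246.70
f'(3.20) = 238.36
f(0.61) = -1.17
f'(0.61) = 6.71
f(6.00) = 1684.00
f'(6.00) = 851.00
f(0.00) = -2.00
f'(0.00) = -1.00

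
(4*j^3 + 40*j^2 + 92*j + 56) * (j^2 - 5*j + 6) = 4*j^5 + 20*j^4 - 84*j^3 - 164*j^2 + 272*j + 336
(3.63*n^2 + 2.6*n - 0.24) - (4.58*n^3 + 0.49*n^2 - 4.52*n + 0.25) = -4.58*n^3 + 3.14*n^2 + 7.12*n - 0.49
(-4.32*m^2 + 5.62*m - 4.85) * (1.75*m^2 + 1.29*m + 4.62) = -7.56*m^4 + 4.2622*m^3 - 21.1961*m^2 + 19.7079*m - 22.407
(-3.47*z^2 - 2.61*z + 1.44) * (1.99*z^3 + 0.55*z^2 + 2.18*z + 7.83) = -6.9053*z^5 - 7.1024*z^4 - 6.1345*z^3 - 32.0679*z^2 - 17.2971*z + 11.2752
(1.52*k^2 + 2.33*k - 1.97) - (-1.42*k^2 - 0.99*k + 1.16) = 2.94*k^2 + 3.32*k - 3.13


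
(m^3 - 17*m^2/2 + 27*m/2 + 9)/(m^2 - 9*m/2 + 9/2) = (2*m^2 - 11*m - 6)/(2*m - 3)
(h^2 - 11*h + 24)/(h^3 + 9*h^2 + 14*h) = (h^2 - 11*h + 24)/(h*(h^2 + 9*h + 14))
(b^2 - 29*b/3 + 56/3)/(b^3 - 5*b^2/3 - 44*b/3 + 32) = (b - 7)/(b^2 + b - 12)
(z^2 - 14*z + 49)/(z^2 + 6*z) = (z^2 - 14*z + 49)/(z*(z + 6))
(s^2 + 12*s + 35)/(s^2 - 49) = (s + 5)/(s - 7)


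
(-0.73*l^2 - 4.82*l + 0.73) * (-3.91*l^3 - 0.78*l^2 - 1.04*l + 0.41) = 2.8543*l^5 + 19.4156*l^4 + 1.6645*l^3 + 4.1441*l^2 - 2.7354*l + 0.2993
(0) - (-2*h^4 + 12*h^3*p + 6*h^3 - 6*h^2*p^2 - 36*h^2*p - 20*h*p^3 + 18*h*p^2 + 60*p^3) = 2*h^4 - 12*h^3*p - 6*h^3 + 6*h^2*p^2 + 36*h^2*p + 20*h*p^3 - 18*h*p^2 - 60*p^3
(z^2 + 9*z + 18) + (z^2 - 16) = 2*z^2 + 9*z + 2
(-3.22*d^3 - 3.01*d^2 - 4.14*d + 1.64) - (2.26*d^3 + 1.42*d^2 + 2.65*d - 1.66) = -5.48*d^3 - 4.43*d^2 - 6.79*d + 3.3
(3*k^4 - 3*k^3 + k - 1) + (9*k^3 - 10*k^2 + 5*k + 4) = 3*k^4 + 6*k^3 - 10*k^2 + 6*k + 3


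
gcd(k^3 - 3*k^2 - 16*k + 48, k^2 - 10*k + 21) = k - 3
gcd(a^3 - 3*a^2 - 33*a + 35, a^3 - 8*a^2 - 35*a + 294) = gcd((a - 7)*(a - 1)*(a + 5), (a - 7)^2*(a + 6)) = a - 7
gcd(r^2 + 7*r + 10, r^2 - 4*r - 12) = r + 2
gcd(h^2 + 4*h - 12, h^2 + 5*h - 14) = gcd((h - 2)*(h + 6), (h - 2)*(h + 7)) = h - 2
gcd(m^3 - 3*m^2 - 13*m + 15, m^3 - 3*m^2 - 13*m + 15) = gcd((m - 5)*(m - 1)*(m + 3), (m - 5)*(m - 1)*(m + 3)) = m^3 - 3*m^2 - 13*m + 15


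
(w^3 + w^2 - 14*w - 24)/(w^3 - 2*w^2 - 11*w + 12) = (w + 2)/(w - 1)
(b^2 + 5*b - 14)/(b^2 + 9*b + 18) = (b^2 + 5*b - 14)/(b^2 + 9*b + 18)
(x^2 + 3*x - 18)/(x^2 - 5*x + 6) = (x + 6)/(x - 2)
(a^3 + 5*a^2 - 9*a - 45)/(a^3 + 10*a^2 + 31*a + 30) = (a - 3)/(a + 2)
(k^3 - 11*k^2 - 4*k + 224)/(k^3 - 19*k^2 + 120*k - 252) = (k^2 - 4*k - 32)/(k^2 - 12*k + 36)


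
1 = 1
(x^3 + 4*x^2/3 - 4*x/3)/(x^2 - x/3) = (3*x^2 + 4*x - 4)/(3*x - 1)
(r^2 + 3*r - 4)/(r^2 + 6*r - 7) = (r + 4)/(r + 7)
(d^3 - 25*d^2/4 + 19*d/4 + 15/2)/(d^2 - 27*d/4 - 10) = (-4*d^3 + 25*d^2 - 19*d - 30)/(-4*d^2 + 27*d + 40)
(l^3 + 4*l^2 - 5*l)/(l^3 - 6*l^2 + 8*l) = (l^2 + 4*l - 5)/(l^2 - 6*l + 8)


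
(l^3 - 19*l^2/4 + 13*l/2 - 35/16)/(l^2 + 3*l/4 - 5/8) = (8*l^2 - 34*l + 35)/(2*(4*l + 5))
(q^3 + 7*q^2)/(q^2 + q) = q*(q + 7)/(q + 1)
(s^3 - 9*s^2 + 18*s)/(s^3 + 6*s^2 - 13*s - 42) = s*(s - 6)/(s^2 + 9*s + 14)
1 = 1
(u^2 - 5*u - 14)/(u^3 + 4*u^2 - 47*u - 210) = (u + 2)/(u^2 + 11*u + 30)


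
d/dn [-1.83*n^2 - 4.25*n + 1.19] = -3.66*n - 4.25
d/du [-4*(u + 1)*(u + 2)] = -8*u - 12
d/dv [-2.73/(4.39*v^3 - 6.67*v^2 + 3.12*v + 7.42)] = (35.9541*v^2 - 36.4182*v + 8.5176)/(4.39*v^3 - 6.67*v^2 + 3.12*v + 7.42)^2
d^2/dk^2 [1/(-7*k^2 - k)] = 2*(7*k*(7*k + 1) - (14*k + 1)^2)/(k^3*(7*k + 1)^3)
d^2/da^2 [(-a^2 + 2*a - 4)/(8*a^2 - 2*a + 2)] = (28*a^3 - 180*a^2 + 24*a + 13)/(64*a^6 - 48*a^5 + 60*a^4 - 25*a^3 + 15*a^2 - 3*a + 1)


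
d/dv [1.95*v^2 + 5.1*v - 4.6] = 3.9*v + 5.1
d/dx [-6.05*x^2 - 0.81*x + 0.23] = -12.1*x - 0.81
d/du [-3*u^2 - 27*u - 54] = -6*u - 27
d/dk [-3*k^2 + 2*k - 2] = 2 - 6*k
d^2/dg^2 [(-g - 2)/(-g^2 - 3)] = 2*(4*g^2*(g + 2) - (3*g + 2)*(g^2 + 3))/(g^2 + 3)^3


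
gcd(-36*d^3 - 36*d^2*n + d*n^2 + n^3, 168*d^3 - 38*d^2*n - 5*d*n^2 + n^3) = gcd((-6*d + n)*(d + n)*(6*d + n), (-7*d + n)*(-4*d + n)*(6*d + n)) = 6*d + n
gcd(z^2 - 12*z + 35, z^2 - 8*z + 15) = z - 5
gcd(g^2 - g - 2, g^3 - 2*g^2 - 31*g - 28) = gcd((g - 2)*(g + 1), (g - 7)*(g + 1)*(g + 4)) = g + 1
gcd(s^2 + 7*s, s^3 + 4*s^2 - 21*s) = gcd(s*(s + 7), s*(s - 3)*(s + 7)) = s^2 + 7*s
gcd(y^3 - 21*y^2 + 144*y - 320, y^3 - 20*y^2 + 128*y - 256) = y^2 - 16*y + 64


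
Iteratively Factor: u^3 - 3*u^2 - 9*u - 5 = (u + 1)*(u^2 - 4*u - 5) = (u + 1)^2*(u - 5)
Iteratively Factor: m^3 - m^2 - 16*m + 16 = (m - 4)*(m^2 + 3*m - 4) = (m - 4)*(m + 4)*(m - 1)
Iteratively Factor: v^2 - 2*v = (v - 2)*(v)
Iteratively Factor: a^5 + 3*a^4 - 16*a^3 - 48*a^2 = (a - 4)*(a^4 + 7*a^3 + 12*a^2) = (a - 4)*(a + 4)*(a^3 + 3*a^2) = (a - 4)*(a + 3)*(a + 4)*(a^2) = a*(a - 4)*(a + 3)*(a + 4)*(a)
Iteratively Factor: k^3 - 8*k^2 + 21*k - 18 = (k - 3)*(k^2 - 5*k + 6) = (k - 3)*(k - 2)*(k - 3)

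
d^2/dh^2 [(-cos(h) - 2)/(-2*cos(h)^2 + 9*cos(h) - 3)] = (36*sin(h)^4*cos(h) + 50*sin(h)^4 - 193*sin(h)^2 + 199*cos(h) - 30*cos(3*h) - 2*cos(5*h) - 211)/(2*sin(h)^2 + 9*cos(h) - 5)^3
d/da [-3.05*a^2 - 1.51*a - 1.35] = -6.1*a - 1.51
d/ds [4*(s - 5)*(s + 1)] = 8*s - 16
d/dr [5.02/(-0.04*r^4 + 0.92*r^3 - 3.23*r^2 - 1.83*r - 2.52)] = (0.8032*r^3 - 13.8552*r^2 + 32.4292*r + 9.1866)/(0.04*r^4 - 0.92*r^3 + 3.23*r^2 + 1.83*r + 2.52)^2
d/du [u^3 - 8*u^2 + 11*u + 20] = 3*u^2 - 16*u + 11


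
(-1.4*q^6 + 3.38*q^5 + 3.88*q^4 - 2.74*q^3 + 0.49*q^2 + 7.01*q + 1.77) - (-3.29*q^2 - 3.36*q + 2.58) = -1.4*q^6 + 3.38*q^5 + 3.88*q^4 - 2.74*q^3 + 3.78*q^2 + 10.37*q - 0.81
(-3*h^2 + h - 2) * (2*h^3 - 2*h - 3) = -6*h^5 + 2*h^4 + 2*h^3 + 7*h^2 + h + 6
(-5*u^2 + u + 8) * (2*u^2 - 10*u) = -10*u^4 + 52*u^3 + 6*u^2 - 80*u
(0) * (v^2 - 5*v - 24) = 0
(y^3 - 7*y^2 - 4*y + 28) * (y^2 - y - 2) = y^5 - 8*y^4 + y^3 + 46*y^2 - 20*y - 56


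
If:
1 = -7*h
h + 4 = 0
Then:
No Solution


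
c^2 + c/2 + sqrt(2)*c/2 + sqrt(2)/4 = (c + 1/2)*(c + sqrt(2)/2)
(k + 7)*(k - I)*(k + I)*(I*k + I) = I*k^4 + 8*I*k^3 + 8*I*k^2 + 8*I*k + 7*I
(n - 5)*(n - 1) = n^2 - 6*n + 5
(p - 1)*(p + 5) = p^2 + 4*p - 5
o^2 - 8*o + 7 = (o - 7)*(o - 1)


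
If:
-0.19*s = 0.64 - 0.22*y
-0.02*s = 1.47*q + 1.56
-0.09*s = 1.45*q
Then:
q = -1.36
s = 21.90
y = 21.82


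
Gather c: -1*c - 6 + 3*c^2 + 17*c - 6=3*c^2 + 16*c - 12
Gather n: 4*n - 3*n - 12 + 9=n - 3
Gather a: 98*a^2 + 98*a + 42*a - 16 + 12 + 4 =98*a^2 + 140*a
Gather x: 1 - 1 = 0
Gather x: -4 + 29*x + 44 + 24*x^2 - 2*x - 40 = 24*x^2 + 27*x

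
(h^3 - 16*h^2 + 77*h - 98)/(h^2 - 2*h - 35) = (h^2 - 9*h + 14)/(h + 5)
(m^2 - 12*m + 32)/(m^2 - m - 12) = (m - 8)/(m + 3)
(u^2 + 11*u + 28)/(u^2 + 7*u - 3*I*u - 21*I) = (u + 4)/(u - 3*I)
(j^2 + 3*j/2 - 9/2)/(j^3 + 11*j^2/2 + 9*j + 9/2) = (2*j - 3)/(2*j^2 + 5*j + 3)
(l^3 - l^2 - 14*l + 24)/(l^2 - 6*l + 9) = (l^2 + 2*l - 8)/(l - 3)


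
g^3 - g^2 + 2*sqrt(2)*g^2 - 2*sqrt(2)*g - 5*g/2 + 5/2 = (g - 1)*(g - sqrt(2)/2)*(g + 5*sqrt(2)/2)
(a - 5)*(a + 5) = a^2 - 25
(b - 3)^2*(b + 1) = b^3 - 5*b^2 + 3*b + 9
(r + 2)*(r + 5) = r^2 + 7*r + 10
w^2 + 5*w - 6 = (w - 1)*(w + 6)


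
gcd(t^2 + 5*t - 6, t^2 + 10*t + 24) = t + 6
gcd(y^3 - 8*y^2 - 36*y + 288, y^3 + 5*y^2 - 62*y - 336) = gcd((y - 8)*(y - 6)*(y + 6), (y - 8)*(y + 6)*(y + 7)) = y^2 - 2*y - 48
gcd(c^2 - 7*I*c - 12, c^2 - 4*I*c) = c - 4*I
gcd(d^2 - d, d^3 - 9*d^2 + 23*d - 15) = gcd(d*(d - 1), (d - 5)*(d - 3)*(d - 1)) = d - 1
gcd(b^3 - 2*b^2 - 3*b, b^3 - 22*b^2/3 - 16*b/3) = b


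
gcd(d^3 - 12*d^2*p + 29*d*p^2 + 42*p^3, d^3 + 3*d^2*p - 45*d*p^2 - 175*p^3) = -d + 7*p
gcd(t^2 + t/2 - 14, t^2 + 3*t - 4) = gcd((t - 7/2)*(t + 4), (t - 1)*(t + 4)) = t + 4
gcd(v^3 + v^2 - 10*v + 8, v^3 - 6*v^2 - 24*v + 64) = v^2 + 2*v - 8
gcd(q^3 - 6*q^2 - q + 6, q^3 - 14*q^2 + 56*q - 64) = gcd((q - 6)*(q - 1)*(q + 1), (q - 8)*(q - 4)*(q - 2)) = 1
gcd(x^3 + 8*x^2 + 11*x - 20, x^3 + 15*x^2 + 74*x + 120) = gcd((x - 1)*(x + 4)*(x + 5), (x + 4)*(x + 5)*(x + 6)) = x^2 + 9*x + 20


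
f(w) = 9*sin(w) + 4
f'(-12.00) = 7.59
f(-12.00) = 8.83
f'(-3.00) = -8.91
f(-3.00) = 2.73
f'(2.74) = -8.28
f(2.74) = 7.52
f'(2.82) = -8.54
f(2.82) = 6.84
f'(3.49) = -8.46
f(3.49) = 0.93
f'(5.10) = 3.40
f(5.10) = -4.33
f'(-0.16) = 8.89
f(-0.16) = 2.57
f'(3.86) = -6.78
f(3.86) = -1.92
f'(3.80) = -7.12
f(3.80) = -1.51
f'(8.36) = -4.36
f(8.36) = 11.87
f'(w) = 9*cos(w)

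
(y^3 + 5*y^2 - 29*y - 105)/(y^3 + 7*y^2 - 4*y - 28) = (y^2 - 2*y - 15)/(y^2 - 4)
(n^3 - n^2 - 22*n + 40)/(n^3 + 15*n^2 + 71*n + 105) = (n^2 - 6*n + 8)/(n^2 + 10*n + 21)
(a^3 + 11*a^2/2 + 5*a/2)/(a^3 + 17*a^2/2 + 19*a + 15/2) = a/(a + 3)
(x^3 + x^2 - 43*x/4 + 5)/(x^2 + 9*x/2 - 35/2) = (x^2 + 7*x/2 - 2)/(x + 7)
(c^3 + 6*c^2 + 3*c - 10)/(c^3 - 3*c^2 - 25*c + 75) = (c^2 + c - 2)/(c^2 - 8*c + 15)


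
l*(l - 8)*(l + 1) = l^3 - 7*l^2 - 8*l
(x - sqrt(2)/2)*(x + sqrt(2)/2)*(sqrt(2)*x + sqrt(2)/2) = sqrt(2)*x^3 + sqrt(2)*x^2/2 - sqrt(2)*x/2 - sqrt(2)/4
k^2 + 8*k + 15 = (k + 3)*(k + 5)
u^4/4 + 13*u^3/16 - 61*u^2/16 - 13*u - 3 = (u/4 + 1)*(u - 4)*(u + 1/4)*(u + 3)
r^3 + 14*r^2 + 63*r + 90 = (r + 3)*(r + 5)*(r + 6)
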